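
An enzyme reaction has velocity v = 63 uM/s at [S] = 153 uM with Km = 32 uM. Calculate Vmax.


Vmax = v * (Km + [S]) / [S]
Vmax = 63 * (32 + 153) / 153
Vmax = 76.1765 uM/s

76.1765 uM/s


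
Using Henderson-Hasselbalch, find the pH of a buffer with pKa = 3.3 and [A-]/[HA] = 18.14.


pH = pKa + log10([A-]/[HA])
pH = 3.3 + log10(18.14)
pH = 4.5586

4.5586


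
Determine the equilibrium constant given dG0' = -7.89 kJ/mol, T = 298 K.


Keq = exp(-dG0 * 1000 / (R * T))
Keq = exp(-(-7.89) * 1000 / (8.314 * 298))
Keq = 24.1569

24.1569


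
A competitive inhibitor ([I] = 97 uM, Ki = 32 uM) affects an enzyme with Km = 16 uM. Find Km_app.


Km_app = Km * (1 + [I]/Ki)
Km_app = 16 * (1 + 97/32)
Km_app = 64.5 uM

64.5 uM


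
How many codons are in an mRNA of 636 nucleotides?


codons = nucleotides / 3
codons = 636 / 3 = 212

212


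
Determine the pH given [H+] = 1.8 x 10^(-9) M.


pH = -log10([H+])
pH = -log10(1.8 x 10^(-9))
pH = 8.7447

8.7447


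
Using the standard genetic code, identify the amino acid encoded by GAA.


Standard genetic code lookup.
Codon GAA -> Glu

Glu


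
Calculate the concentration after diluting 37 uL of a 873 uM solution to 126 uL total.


C2 = C1 * V1 / V2
C2 = 873 * 37 / 126
C2 = 256.3571 uM

256.3571 uM


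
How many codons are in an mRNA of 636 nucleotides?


codons = nucleotides / 3
codons = 636 / 3 = 212

212


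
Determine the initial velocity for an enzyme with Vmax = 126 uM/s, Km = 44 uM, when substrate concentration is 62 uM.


v = Vmax * [S] / (Km + [S])
v = 126 * 62 / (44 + 62)
v = 73.6981 uM/s

73.6981 uM/s


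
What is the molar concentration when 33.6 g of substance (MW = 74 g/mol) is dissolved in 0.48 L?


C = (mass / MW) / volume
C = (33.6 / 74) / 0.48
C = 0.9459 M

0.9459 M


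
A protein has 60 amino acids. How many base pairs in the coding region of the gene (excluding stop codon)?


Each amino acid = 1 codon = 3 bp
bp = 60 * 3 = 180 bp

180 bp


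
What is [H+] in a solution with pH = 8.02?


[H+] = 10^(-pH)
[H+] = 10^(-8.02)
[H+] = 9.550e-09 M

9.550e-09 M


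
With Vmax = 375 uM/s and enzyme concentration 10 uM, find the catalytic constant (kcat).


kcat = Vmax / [E]t
kcat = 375 / 10
kcat = 37.5 s^-1

37.5 s^-1


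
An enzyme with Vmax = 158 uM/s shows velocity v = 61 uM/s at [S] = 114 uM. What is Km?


Km = [S] * (Vmax - v) / v
Km = 114 * (158 - 61) / 61
Km = 181.2787 uM

181.2787 uM


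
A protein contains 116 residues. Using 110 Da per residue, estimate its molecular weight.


MW = n_residues * 110 Da
MW = 116 * 110
MW = 12760 Da

12760 Da


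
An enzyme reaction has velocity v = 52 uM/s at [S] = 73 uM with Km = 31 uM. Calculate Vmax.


Vmax = v * (Km + [S]) / [S]
Vmax = 52 * (31 + 73) / 73
Vmax = 74.0822 uM/s

74.0822 uM/s


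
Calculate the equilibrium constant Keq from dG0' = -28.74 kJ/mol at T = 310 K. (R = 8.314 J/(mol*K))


Keq = exp(-dG0 * 1000 / (R * T))
Keq = exp(-(-28.74) * 1000 / (8.314 * 310))
Keq = 69635.633

69635.633


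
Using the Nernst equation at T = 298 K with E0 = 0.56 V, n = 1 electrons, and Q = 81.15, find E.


E = E0 - (RT/nF) * ln(Q)
E = 0.56 - (8.314 * 298 / (1 * 96485)) * ln(81.15)
E = 0.4471 V

0.4471 V


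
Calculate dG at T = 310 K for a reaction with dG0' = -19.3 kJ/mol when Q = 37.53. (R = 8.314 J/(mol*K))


dG = dG0' + RT * ln(Q) / 1000
dG = -19.3 + 8.314 * 310 * ln(37.53) / 1000
dG = -9.9568 kJ/mol

-9.9568 kJ/mol


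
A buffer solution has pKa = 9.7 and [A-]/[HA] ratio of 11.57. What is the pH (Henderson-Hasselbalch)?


pH = pKa + log10([A-]/[HA])
pH = 9.7 + log10(11.57)
pH = 10.7633

10.7633


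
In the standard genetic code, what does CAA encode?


Standard genetic code lookup.
Codon CAA -> Gln

Gln


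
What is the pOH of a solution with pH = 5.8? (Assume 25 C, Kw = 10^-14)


pOH = 14 - pH
pOH = 14 - 5.8
pOH = 8.2

8.2


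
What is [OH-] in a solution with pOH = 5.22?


[OH-] = 10^(-pOH)
[OH-] = 10^(-5.22)
[OH-] = 6.026e-06 M

6.026e-06 M


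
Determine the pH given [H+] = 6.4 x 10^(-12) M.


pH = -log10([H+])
pH = -log10(6.4 x 10^(-12))
pH = 11.1938

11.1938


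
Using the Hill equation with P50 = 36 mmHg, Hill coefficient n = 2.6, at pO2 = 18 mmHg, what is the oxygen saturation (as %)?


Y = pO2^n / (P50^n + pO2^n)
Y = 18^2.6 / (36^2.6 + 18^2.6)
Y = 14.16%

14.16%


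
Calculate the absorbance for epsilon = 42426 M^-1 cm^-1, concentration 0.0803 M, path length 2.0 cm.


A = epsilon * c * l
A = 42426 * 0.0803 * 2.0
A = 6813.6156

6813.6156


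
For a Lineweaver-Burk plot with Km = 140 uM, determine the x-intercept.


x-intercept = -1/Km
= -1/140
= -0.0071 1/uM

-0.0071 1/uM


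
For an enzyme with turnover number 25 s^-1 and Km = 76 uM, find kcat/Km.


Catalytic efficiency = kcat / Km
= 25 / 76
= 0.3289 uM^-1*s^-1

0.3289 uM^-1*s^-1


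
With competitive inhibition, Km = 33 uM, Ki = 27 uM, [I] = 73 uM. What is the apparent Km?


Km_app = Km * (1 + [I]/Ki)
Km_app = 33 * (1 + 73/27)
Km_app = 122.2222 uM

122.2222 uM


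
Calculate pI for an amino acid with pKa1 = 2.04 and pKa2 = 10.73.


pI = (pKa1 + pKa2) / 2
pI = (2.04 + 10.73) / 2
pI = 6.385

6.385


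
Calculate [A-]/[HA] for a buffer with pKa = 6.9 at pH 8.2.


[A-]/[HA] = 10^(pH - pKa)
= 10^(8.2 - 6.9)
= 19.9526

19.9526


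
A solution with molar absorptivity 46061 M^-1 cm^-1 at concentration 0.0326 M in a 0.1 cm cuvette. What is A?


A = epsilon * c * l
A = 46061 * 0.0326 * 0.1
A = 150.1589

150.1589


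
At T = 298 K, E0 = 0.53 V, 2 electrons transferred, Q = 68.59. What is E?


E = E0 - (RT/nF) * ln(Q)
E = 0.53 - (8.314 * 298 / (2 * 96485)) * ln(68.59)
E = 0.4757 V

0.4757 V


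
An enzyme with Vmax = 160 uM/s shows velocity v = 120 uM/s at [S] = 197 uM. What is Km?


Km = [S] * (Vmax - v) / v
Km = 197 * (160 - 120) / 120
Km = 65.6667 uM

65.6667 uM


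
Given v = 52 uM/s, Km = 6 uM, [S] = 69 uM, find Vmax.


Vmax = v * (Km + [S]) / [S]
Vmax = 52 * (6 + 69) / 69
Vmax = 56.5217 uM/s

56.5217 uM/s


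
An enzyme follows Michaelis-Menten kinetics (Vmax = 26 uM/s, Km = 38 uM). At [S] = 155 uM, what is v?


v = Vmax * [S] / (Km + [S])
v = 26 * 155 / (38 + 155)
v = 20.8808 uM/s

20.8808 uM/s


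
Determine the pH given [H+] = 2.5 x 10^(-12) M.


pH = -log10([H+])
pH = -log10(2.5 x 10^(-12))
pH = 11.6021

11.6021


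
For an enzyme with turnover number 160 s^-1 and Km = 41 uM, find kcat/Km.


Catalytic efficiency = kcat / Km
= 160 / 41
= 3.9024 uM^-1*s^-1

3.9024 uM^-1*s^-1


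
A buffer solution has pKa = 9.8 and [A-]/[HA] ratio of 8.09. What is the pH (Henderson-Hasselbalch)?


pH = pKa + log10([A-]/[HA])
pH = 9.8 + log10(8.09)
pH = 10.7079

10.7079


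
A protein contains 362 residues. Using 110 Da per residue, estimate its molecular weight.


MW = n_residues * 110 Da
MW = 362 * 110
MW = 39820 Da

39820 Da


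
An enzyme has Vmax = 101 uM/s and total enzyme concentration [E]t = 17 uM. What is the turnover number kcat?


kcat = Vmax / [E]t
kcat = 101 / 17
kcat = 5.9412 s^-1

5.9412 s^-1


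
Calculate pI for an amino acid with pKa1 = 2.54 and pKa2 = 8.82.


pI = (pKa1 + pKa2) / 2
pI = (2.54 + 8.82) / 2
pI = 5.68

5.68


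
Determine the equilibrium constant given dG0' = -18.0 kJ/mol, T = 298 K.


Keq = exp(-dG0 * 1000 / (R * T))
Keq = exp(-(-18.0) * 1000 / (8.314 * 298))
Keq = 1429.6392

1429.6392


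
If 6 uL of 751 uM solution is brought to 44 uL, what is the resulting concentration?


C2 = C1 * V1 / V2
C2 = 751 * 6 / 44
C2 = 102.4091 uM

102.4091 uM


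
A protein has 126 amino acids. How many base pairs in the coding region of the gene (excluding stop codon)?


Each amino acid = 1 codon = 3 bp
bp = 126 * 3 = 378 bp

378 bp


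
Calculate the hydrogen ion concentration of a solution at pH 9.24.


[H+] = 10^(-pH)
[H+] = 10^(-9.24)
[H+] = 5.754e-10 M

5.754e-10 M


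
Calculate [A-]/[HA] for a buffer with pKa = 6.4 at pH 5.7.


[A-]/[HA] = 10^(pH - pKa)
= 10^(5.7 - 6.4)
= 0.1995

0.1995


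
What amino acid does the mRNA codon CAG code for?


Standard genetic code lookup.
Codon CAG -> Gln

Gln


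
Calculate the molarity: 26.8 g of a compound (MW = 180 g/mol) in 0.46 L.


C = (mass / MW) / volume
C = (26.8 / 180) / 0.46
C = 0.3237 M

0.3237 M


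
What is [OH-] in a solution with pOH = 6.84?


[OH-] = 10^(-pOH)
[OH-] = 10^(-6.84)
[OH-] = 1.445e-07 M

1.445e-07 M


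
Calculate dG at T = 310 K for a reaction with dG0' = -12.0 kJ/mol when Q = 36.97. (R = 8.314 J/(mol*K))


dG = dG0' + RT * ln(Q) / 1000
dG = -12.0 + 8.314 * 310 * ln(36.97) / 1000
dG = -2.6955 kJ/mol

-2.6955 kJ/mol


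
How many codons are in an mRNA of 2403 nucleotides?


codons = nucleotides / 3
codons = 2403 / 3 = 801

801


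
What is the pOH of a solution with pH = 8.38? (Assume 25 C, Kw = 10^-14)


pOH = 14 - pH
pOH = 14 - 8.38
pOH = 5.62

5.62


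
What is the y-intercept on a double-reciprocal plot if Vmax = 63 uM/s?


y-intercept = 1/Vmax
= 1/63
= 0.0159 s/uM

0.0159 s/uM


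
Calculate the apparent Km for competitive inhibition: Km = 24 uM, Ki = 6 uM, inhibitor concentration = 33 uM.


Km_app = Km * (1 + [I]/Ki)
Km_app = 24 * (1 + 33/6)
Km_app = 156.0 uM

156.0 uM


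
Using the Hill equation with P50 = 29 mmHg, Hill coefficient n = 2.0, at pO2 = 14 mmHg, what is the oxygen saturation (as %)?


Y = pO2^n / (P50^n + pO2^n)
Y = 14^2.0 / (29^2.0 + 14^2.0)
Y = 18.9%

18.9%


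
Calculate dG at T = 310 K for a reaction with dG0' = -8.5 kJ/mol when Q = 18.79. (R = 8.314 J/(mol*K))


dG = dG0' + RT * ln(Q) / 1000
dG = -8.5 + 8.314 * 310 * ln(18.79) / 1000
dG = -0.9398 kJ/mol

-0.9398 kJ/mol


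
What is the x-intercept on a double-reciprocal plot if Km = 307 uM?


x-intercept = -1/Km
= -1/307
= -0.0033 1/uM

-0.0033 1/uM


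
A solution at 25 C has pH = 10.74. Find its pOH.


pOH = 14 - pH
pOH = 14 - 10.74
pOH = 3.26

3.26


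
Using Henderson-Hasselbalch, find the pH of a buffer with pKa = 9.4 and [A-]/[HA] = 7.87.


pH = pKa + log10([A-]/[HA])
pH = 9.4 + log10(7.87)
pH = 10.296

10.296


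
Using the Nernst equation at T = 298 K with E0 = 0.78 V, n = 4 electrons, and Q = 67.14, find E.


E = E0 - (RT/nF) * ln(Q)
E = 0.78 - (8.314 * 298 / (4 * 96485)) * ln(67.14)
E = 0.753 V

0.753 V


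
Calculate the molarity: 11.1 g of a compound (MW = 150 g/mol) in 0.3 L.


C = (mass / MW) / volume
C = (11.1 / 150) / 0.3
C = 0.2467 M

0.2467 M


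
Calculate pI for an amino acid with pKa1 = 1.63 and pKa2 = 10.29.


pI = (pKa1 + pKa2) / 2
pI = (1.63 + 10.29) / 2
pI = 5.96

5.96


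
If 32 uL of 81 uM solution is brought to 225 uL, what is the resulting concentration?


C2 = C1 * V1 / V2
C2 = 81 * 32 / 225
C2 = 11.52 uM

11.52 uM


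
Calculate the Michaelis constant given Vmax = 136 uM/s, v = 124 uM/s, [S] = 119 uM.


Km = [S] * (Vmax - v) / v
Km = 119 * (136 - 124) / 124
Km = 11.5161 uM

11.5161 uM


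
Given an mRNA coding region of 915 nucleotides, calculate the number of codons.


codons = nucleotides / 3
codons = 915 / 3 = 305

305


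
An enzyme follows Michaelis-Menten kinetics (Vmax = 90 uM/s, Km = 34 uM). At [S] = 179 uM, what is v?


v = Vmax * [S] / (Km + [S])
v = 90 * 179 / (34 + 179)
v = 75.6338 uM/s

75.6338 uM/s


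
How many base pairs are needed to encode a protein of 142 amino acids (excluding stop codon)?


Each amino acid = 1 codon = 3 bp
bp = 142 * 3 = 426 bp

426 bp


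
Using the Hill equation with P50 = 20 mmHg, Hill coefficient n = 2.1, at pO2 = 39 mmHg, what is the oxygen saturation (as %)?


Y = pO2^n / (P50^n + pO2^n)
Y = 39^2.1 / (20^2.1 + 39^2.1)
Y = 80.26%

80.26%


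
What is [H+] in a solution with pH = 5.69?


[H+] = 10^(-pH)
[H+] = 10^(-5.69)
[H+] = 2.042e-06 M

2.042e-06 M


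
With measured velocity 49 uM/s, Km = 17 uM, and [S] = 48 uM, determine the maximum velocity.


Vmax = v * (Km + [S]) / [S]
Vmax = 49 * (17 + 48) / 48
Vmax = 66.3542 uM/s

66.3542 uM/s


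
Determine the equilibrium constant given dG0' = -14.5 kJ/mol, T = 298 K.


Keq = exp(-dG0 * 1000 / (R * T))
Keq = exp(-(-14.5) * 1000 / (8.314 * 298))
Keq = 348.1049

348.1049


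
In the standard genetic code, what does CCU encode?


Standard genetic code lookup.
Codon CCU -> Pro

Pro


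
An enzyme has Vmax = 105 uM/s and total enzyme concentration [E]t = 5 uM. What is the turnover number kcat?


kcat = Vmax / [E]t
kcat = 105 / 5
kcat = 21.0 s^-1

21.0 s^-1


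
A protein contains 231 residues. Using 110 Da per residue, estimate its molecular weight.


MW = n_residues * 110 Da
MW = 231 * 110
MW = 25410 Da

25410 Da


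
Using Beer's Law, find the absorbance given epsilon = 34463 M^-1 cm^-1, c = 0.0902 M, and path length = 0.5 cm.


A = epsilon * c * l
A = 34463 * 0.0902 * 0.5
A = 1554.2813

1554.2813


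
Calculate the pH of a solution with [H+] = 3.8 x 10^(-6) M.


pH = -log10([H+])
pH = -log10(3.8 x 10^(-6))
pH = 5.4202

5.4202


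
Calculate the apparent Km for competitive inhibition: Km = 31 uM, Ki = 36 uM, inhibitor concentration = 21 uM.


Km_app = Km * (1 + [I]/Ki)
Km_app = 31 * (1 + 21/36)
Km_app = 49.0833 uM

49.0833 uM


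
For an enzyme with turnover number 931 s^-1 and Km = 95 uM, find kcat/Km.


Catalytic efficiency = kcat / Km
= 931 / 95
= 9.8 uM^-1*s^-1

9.8 uM^-1*s^-1


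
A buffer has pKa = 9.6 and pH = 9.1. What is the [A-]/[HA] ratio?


[A-]/[HA] = 10^(pH - pKa)
= 10^(9.1 - 9.6)
= 0.3162

0.3162


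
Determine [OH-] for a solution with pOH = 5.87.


[OH-] = 10^(-pOH)
[OH-] = 10^(-5.87)
[OH-] = 1.349e-06 M

1.349e-06 M


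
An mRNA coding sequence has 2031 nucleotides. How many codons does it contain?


codons = nucleotides / 3
codons = 2031 / 3 = 677

677


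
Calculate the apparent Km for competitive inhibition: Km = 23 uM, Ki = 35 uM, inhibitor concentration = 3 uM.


Km_app = Km * (1 + [I]/Ki)
Km_app = 23 * (1 + 3/35)
Km_app = 24.9714 uM

24.9714 uM


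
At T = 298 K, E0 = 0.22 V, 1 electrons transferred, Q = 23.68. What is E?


E = E0 - (RT/nF) * ln(Q)
E = 0.22 - (8.314 * 298 / (1 * 96485)) * ln(23.68)
E = 0.1387 V

0.1387 V


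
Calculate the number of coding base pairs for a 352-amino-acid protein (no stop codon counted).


Each amino acid = 1 codon = 3 bp
bp = 352 * 3 = 1056 bp

1056 bp


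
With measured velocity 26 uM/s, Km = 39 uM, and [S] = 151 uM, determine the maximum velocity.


Vmax = v * (Km + [S]) / [S]
Vmax = 26 * (39 + 151) / 151
Vmax = 32.7152 uM/s

32.7152 uM/s


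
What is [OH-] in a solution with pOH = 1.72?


[OH-] = 10^(-pOH)
[OH-] = 10^(-1.72)
[OH-] = 0.0191 M

0.0191 M


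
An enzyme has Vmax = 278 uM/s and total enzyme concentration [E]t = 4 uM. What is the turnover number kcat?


kcat = Vmax / [E]t
kcat = 278 / 4
kcat = 69.5 s^-1

69.5 s^-1


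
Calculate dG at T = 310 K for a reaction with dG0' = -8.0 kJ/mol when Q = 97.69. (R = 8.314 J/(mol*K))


dG = dG0' + RT * ln(Q) / 1000
dG = -8.0 + 8.314 * 310 * ln(97.69) / 1000
dG = 3.8089 kJ/mol

3.8089 kJ/mol


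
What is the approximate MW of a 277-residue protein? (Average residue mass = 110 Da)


MW = n_residues * 110 Da
MW = 277 * 110
MW = 30470 Da

30470 Da


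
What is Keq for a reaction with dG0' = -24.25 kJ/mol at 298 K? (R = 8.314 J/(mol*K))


Keq = exp(-dG0 * 1000 / (R * T))
Keq = exp(-(-24.25) * 1000 / (8.314 * 298))
Keq = 17815.2193

17815.2193


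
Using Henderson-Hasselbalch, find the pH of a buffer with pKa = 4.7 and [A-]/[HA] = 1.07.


pH = pKa + log10([A-]/[HA])
pH = 4.7 + log10(1.07)
pH = 4.7294

4.7294


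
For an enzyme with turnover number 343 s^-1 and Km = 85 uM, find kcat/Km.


Catalytic efficiency = kcat / Km
= 343 / 85
= 4.0353 uM^-1*s^-1

4.0353 uM^-1*s^-1


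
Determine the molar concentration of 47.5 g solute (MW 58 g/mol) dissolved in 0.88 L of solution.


C = (mass / MW) / volume
C = (47.5 / 58) / 0.88
C = 0.9306 M

0.9306 M


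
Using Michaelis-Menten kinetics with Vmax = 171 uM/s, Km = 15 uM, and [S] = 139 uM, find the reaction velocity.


v = Vmax * [S] / (Km + [S])
v = 171 * 139 / (15 + 139)
v = 154.3442 uM/s

154.3442 uM/s


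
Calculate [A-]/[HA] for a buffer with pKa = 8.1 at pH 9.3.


[A-]/[HA] = 10^(pH - pKa)
= 10^(9.3 - 8.1)
= 15.8489

15.8489


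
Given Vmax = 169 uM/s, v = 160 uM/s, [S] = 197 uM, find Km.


Km = [S] * (Vmax - v) / v
Km = 197 * (169 - 160) / 160
Km = 11.0813 uM

11.0813 uM


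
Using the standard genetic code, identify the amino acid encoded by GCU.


Standard genetic code lookup.
Codon GCU -> Ala

Ala


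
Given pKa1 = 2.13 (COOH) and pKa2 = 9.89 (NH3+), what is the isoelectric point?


pI = (pKa1 + pKa2) / 2
pI = (2.13 + 9.89) / 2
pI = 6.01

6.01


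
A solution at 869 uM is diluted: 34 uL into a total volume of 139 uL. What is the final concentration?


C2 = C1 * V1 / V2
C2 = 869 * 34 / 139
C2 = 212.5612 uM

212.5612 uM


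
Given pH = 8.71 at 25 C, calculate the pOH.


pOH = 14 - pH
pOH = 14 - 8.71
pOH = 5.29

5.29


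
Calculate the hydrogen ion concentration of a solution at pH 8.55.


[H+] = 10^(-pH)
[H+] = 10^(-8.55)
[H+] = 2.818e-09 M

2.818e-09 M


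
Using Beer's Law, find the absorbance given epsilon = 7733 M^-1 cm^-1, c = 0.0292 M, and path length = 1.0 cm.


A = epsilon * c * l
A = 7733 * 0.0292 * 1.0
A = 225.8036

225.8036


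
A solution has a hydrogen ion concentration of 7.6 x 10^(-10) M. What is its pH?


pH = -log10([H+])
pH = -log10(7.6 x 10^(-10))
pH = 9.1192

9.1192


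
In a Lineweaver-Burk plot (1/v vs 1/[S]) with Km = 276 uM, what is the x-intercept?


x-intercept = -1/Km
= -1/276
= -0.0036 1/uM

-0.0036 1/uM


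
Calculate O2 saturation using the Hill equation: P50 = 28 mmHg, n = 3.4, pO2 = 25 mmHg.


Y = pO2^n / (P50^n + pO2^n)
Y = 25^3.4 / (28^3.4 + 25^3.4)
Y = 40.48%

40.48%


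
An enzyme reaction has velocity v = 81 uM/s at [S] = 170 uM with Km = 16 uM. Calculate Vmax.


Vmax = v * (Km + [S]) / [S]
Vmax = 81 * (16 + 170) / 170
Vmax = 88.6235 uM/s

88.6235 uM/s


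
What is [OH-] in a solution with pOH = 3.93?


[OH-] = 10^(-pOH)
[OH-] = 10^(-3.93)
[OH-] = 1.175e-04 M

1.175e-04 M


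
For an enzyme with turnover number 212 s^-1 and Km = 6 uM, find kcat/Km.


Catalytic efficiency = kcat / Km
= 212 / 6
= 35.3333 uM^-1*s^-1

35.3333 uM^-1*s^-1


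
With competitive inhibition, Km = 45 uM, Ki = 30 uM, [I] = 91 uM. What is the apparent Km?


Km_app = Km * (1 + [I]/Ki)
Km_app = 45 * (1 + 91/30)
Km_app = 181.5 uM

181.5 uM


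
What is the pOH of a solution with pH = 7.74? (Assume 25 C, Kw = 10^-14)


pOH = 14 - pH
pOH = 14 - 7.74
pOH = 6.26

6.26


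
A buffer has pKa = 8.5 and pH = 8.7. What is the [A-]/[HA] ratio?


[A-]/[HA] = 10^(pH - pKa)
= 10^(8.7 - 8.5)
= 1.5849

1.5849


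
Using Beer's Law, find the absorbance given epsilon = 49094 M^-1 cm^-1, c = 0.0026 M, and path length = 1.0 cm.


A = epsilon * c * l
A = 49094 * 0.0026 * 1.0
A = 127.6444

127.6444


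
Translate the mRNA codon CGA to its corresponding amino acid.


Standard genetic code lookup.
Codon CGA -> Arg

Arg


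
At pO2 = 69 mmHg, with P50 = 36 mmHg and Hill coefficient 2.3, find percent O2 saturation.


Y = pO2^n / (P50^n + pO2^n)
Y = 69^2.3 / (36^2.3 + 69^2.3)
Y = 81.7%

81.7%


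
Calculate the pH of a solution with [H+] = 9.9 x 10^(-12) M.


pH = -log10([H+])
pH = -log10(9.9 x 10^(-12))
pH = 11.0044

11.0044


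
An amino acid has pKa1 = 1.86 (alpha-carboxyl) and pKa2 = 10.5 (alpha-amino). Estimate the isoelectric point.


pI = (pKa1 + pKa2) / 2
pI = (1.86 + 10.5) / 2
pI = 6.18

6.18


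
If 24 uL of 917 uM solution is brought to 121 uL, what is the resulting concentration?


C2 = C1 * V1 / V2
C2 = 917 * 24 / 121
C2 = 181.8843 uM

181.8843 uM


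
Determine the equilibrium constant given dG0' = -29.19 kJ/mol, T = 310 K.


Keq = exp(-dG0 * 1000 / (R * T))
Keq = exp(-(-29.19) * 1000 / (8.314 * 310))
Keq = 82919.8951

82919.8951


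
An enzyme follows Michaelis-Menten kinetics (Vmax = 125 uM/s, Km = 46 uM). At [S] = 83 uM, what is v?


v = Vmax * [S] / (Km + [S])
v = 125 * 83 / (46 + 83)
v = 80.4264 uM/s

80.4264 uM/s


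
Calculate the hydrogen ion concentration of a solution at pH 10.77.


[H+] = 10^(-pH)
[H+] = 10^(-10.77)
[H+] = 1.698e-11 M

1.698e-11 M


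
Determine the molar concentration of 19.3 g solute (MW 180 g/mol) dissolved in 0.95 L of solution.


C = (mass / MW) / volume
C = (19.3 / 180) / 0.95
C = 0.1129 M

0.1129 M


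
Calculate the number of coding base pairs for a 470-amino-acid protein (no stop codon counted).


Each amino acid = 1 codon = 3 bp
bp = 470 * 3 = 1410 bp

1410 bp


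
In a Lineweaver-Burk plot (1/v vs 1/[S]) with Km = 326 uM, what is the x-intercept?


x-intercept = -1/Km
= -1/326
= -0.0031 1/uM

-0.0031 1/uM


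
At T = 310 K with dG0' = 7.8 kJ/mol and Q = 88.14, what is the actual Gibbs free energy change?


dG = dG0' + RT * ln(Q) / 1000
dG = 7.8 + 8.314 * 310 * ln(88.14) / 1000
dG = 19.3437 kJ/mol

19.3437 kJ/mol


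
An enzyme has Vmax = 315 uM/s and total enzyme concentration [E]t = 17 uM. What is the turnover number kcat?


kcat = Vmax / [E]t
kcat = 315 / 17
kcat = 18.5294 s^-1

18.5294 s^-1


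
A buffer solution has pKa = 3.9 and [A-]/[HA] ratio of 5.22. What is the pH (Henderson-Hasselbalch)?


pH = pKa + log10([A-]/[HA])
pH = 3.9 + log10(5.22)
pH = 4.6177

4.6177


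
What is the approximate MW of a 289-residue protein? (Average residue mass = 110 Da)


MW = n_residues * 110 Da
MW = 289 * 110
MW = 31790 Da

31790 Da


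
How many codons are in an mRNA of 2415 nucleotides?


codons = nucleotides / 3
codons = 2415 / 3 = 805

805


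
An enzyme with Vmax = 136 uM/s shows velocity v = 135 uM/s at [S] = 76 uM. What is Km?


Km = [S] * (Vmax - v) / v
Km = 76 * (136 - 135) / 135
Km = 0.563 uM

0.563 uM


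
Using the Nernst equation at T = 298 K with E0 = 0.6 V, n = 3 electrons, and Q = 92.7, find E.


E = E0 - (RT/nF) * ln(Q)
E = 0.6 - (8.314 * 298 / (3 * 96485)) * ln(92.7)
E = 0.5612 V

0.5612 V


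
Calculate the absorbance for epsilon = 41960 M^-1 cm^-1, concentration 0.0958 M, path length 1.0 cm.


A = epsilon * c * l
A = 41960 * 0.0958 * 1.0
A = 4019.768

4019.768


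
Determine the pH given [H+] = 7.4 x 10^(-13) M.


pH = -log10([H+])
pH = -log10(7.4 x 10^(-13))
pH = 12.1308

12.1308


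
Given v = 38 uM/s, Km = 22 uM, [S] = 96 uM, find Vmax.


Vmax = v * (Km + [S]) / [S]
Vmax = 38 * (22 + 96) / 96
Vmax = 46.7083 uM/s

46.7083 uM/s


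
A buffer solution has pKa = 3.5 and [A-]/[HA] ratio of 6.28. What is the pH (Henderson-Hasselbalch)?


pH = pKa + log10([A-]/[HA])
pH = 3.5 + log10(6.28)
pH = 4.298

4.298


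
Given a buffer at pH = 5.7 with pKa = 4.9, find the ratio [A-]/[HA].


[A-]/[HA] = 10^(pH - pKa)
= 10^(5.7 - 4.9)
= 6.3096

6.3096


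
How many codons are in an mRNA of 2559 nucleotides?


codons = nucleotides / 3
codons = 2559 / 3 = 853

853


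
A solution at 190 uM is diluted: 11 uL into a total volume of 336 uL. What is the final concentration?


C2 = C1 * V1 / V2
C2 = 190 * 11 / 336
C2 = 6.2202 uM

6.2202 uM


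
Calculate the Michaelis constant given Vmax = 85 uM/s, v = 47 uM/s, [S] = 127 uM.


Km = [S] * (Vmax - v) / v
Km = 127 * (85 - 47) / 47
Km = 102.6809 uM

102.6809 uM


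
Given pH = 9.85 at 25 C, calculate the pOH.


pOH = 14 - pH
pOH = 14 - 9.85
pOH = 4.15

4.15


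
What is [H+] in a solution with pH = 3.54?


[H+] = 10^(-pH)
[H+] = 10^(-3.54)
[H+] = 2.884e-04 M

2.884e-04 M


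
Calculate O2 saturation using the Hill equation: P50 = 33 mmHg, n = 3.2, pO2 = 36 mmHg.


Y = pO2^n / (P50^n + pO2^n)
Y = 36^3.2 / (33^3.2 + 36^3.2)
Y = 56.92%

56.92%


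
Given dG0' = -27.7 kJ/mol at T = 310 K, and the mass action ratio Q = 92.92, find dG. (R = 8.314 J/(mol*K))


dG = dG0' + RT * ln(Q) / 1000
dG = -27.7 + 8.314 * 310 * ln(92.92) / 1000
dG = -16.0202 kJ/mol

-16.0202 kJ/mol


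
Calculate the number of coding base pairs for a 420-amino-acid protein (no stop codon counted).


Each amino acid = 1 codon = 3 bp
bp = 420 * 3 = 1260 bp

1260 bp


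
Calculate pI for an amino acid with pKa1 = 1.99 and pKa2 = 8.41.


pI = (pKa1 + pKa2) / 2
pI = (1.99 + 8.41) / 2
pI = 5.2

5.2


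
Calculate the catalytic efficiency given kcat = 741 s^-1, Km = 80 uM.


Catalytic efficiency = kcat / Km
= 741 / 80
= 9.2625 uM^-1*s^-1

9.2625 uM^-1*s^-1


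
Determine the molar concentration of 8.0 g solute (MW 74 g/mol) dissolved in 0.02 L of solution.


C = (mass / MW) / volume
C = (8.0 / 74) / 0.02
C = 5.4054 M

5.4054 M


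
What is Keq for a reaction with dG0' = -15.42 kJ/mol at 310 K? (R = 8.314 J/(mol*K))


Keq = exp(-dG0 * 1000 / (R * T))
Keq = exp(-(-15.42) * 1000 / (8.314 * 310))
Keq = 396.5938

396.5938


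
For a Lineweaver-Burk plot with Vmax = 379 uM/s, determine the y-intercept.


y-intercept = 1/Vmax
= 1/379
= 0.0026 s/uM

0.0026 s/uM


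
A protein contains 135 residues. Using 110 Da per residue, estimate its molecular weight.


MW = n_residues * 110 Da
MW = 135 * 110
MW = 14850 Da

14850 Da


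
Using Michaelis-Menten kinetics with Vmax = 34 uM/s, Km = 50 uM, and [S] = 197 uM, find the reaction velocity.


v = Vmax * [S] / (Km + [S])
v = 34 * 197 / (50 + 197)
v = 27.1174 uM/s

27.1174 uM/s


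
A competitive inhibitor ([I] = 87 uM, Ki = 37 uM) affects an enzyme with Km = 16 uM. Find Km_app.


Km_app = Km * (1 + [I]/Ki)
Km_app = 16 * (1 + 87/37)
Km_app = 53.6216 uM

53.6216 uM


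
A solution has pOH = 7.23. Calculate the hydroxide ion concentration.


[OH-] = 10^(-pOH)
[OH-] = 10^(-7.23)
[OH-] = 5.888e-08 M

5.888e-08 M


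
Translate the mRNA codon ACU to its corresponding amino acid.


Standard genetic code lookup.
Codon ACU -> Thr

Thr


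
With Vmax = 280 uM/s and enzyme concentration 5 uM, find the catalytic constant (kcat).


kcat = Vmax / [E]t
kcat = 280 / 5
kcat = 56.0 s^-1

56.0 s^-1


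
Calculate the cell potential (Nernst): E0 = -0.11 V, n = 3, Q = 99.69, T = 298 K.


E = E0 - (RT/nF) * ln(Q)
E = -0.11 - (8.314 * 298 / (3 * 96485)) * ln(99.69)
E = -0.1494 V

-0.1494 V


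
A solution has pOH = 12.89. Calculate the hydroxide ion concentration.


[OH-] = 10^(-pOH)
[OH-] = 10^(-12.89)
[OH-] = 1.288e-13 M

1.288e-13 M


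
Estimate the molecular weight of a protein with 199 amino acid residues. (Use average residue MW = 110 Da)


MW = n_residues * 110 Da
MW = 199 * 110
MW = 21890 Da

21890 Da


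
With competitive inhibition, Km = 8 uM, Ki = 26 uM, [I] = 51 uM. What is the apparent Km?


Km_app = Km * (1 + [I]/Ki)
Km_app = 8 * (1 + 51/26)
Km_app = 23.6923 uM

23.6923 uM


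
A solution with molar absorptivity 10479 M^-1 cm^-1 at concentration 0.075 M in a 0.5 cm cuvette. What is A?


A = epsilon * c * l
A = 10479 * 0.075 * 0.5
A = 392.9625

392.9625


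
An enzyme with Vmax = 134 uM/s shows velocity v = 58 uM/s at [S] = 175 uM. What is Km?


Km = [S] * (Vmax - v) / v
Km = 175 * (134 - 58) / 58
Km = 229.3103 uM

229.3103 uM


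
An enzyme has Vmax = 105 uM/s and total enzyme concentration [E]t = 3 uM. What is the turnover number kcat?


kcat = Vmax / [E]t
kcat = 105 / 3
kcat = 35.0 s^-1

35.0 s^-1


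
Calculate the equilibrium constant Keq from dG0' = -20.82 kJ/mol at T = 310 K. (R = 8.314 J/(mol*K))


Keq = exp(-dG0 * 1000 / (R * T))
Keq = exp(-(-20.82) * 1000 / (8.314 * 310))
Keq = 3223.0907

3223.0907


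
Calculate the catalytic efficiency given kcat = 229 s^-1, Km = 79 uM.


Catalytic efficiency = kcat / Km
= 229 / 79
= 2.8987 uM^-1*s^-1

2.8987 uM^-1*s^-1


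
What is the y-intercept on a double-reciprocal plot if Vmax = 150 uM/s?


y-intercept = 1/Vmax
= 1/150
= 0.0067 s/uM

0.0067 s/uM


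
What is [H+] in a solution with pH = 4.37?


[H+] = 10^(-pH)
[H+] = 10^(-4.37)
[H+] = 4.266e-05 M

4.266e-05 M


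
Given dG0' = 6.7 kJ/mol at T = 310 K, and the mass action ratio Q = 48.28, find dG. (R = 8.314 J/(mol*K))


dG = dG0' + RT * ln(Q) / 1000
dG = 6.7 + 8.314 * 310 * ln(48.28) / 1000
dG = 16.6924 kJ/mol

16.6924 kJ/mol


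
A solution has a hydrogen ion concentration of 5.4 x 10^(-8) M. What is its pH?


pH = -log10([H+])
pH = -log10(5.4 x 10^(-8))
pH = 7.2676

7.2676


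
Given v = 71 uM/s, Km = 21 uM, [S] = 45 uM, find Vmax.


Vmax = v * (Km + [S]) / [S]
Vmax = 71 * (21 + 45) / 45
Vmax = 104.1333 uM/s

104.1333 uM/s


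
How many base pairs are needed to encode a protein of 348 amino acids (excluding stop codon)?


Each amino acid = 1 codon = 3 bp
bp = 348 * 3 = 1044 bp

1044 bp


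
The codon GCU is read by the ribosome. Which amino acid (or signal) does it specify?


Standard genetic code lookup.
Codon GCU -> Ala

Ala


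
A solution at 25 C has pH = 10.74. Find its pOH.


pOH = 14 - pH
pOH = 14 - 10.74
pOH = 3.26

3.26


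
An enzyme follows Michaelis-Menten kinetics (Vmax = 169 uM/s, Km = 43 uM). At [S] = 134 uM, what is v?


v = Vmax * [S] / (Km + [S])
v = 169 * 134 / (43 + 134)
v = 127.9435 uM/s

127.9435 uM/s


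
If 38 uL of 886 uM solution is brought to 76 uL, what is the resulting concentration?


C2 = C1 * V1 / V2
C2 = 886 * 38 / 76
C2 = 443.0 uM

443.0 uM


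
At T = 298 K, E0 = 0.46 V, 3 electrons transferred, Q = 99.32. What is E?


E = E0 - (RT/nF) * ln(Q)
E = 0.46 - (8.314 * 298 / (3 * 96485)) * ln(99.32)
E = 0.4206 V

0.4206 V


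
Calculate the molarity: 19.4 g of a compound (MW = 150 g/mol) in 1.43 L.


C = (mass / MW) / volume
C = (19.4 / 150) / 1.43
C = 0.0904 M

0.0904 M


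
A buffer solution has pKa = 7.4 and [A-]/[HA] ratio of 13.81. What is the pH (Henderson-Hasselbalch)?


pH = pKa + log10([A-]/[HA])
pH = 7.4 + log10(13.81)
pH = 8.5402

8.5402


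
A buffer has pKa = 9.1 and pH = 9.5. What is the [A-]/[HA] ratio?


[A-]/[HA] = 10^(pH - pKa)
= 10^(9.5 - 9.1)
= 2.5119

2.5119


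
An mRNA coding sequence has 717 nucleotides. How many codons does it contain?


codons = nucleotides / 3
codons = 717 / 3 = 239

239


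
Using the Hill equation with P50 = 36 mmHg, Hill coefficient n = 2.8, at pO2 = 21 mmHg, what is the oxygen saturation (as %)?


Y = pO2^n / (P50^n + pO2^n)
Y = 21^2.8 / (36^2.8 + 21^2.8)
Y = 18.11%

18.11%


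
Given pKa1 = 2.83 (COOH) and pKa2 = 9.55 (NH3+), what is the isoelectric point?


pI = (pKa1 + pKa2) / 2
pI = (2.83 + 9.55) / 2
pI = 6.19

6.19


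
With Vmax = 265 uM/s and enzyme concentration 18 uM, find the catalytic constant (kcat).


kcat = Vmax / [E]t
kcat = 265 / 18
kcat = 14.7222 s^-1

14.7222 s^-1


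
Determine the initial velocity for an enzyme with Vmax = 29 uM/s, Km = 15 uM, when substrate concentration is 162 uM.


v = Vmax * [S] / (Km + [S])
v = 29 * 162 / (15 + 162)
v = 26.5424 uM/s

26.5424 uM/s


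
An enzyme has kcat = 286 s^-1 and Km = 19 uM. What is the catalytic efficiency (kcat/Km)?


Catalytic efficiency = kcat / Km
= 286 / 19
= 15.0526 uM^-1*s^-1

15.0526 uM^-1*s^-1


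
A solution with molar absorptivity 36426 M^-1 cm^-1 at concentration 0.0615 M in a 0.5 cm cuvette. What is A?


A = epsilon * c * l
A = 36426 * 0.0615 * 0.5
A = 1120.0995

1120.0995


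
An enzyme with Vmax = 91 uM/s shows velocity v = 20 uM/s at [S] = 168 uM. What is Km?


Km = [S] * (Vmax - v) / v
Km = 168 * (91 - 20) / 20
Km = 596.4 uM

596.4 uM


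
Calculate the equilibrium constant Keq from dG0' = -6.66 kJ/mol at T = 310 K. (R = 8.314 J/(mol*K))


Keq = exp(-dG0 * 1000 / (R * T))
Keq = exp(-(-6.66) * 1000 / (8.314 * 310))
Keq = 13.2508

13.2508


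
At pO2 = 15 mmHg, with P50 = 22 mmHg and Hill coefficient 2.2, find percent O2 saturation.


Y = pO2^n / (P50^n + pO2^n)
Y = 15^2.2 / (22^2.2 + 15^2.2)
Y = 30.1%

30.1%


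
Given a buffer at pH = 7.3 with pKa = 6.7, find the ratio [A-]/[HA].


[A-]/[HA] = 10^(pH - pKa)
= 10^(7.3 - 6.7)
= 3.9811

3.9811


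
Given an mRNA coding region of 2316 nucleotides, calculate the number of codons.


codons = nucleotides / 3
codons = 2316 / 3 = 772

772


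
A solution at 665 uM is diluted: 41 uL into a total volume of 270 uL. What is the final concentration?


C2 = C1 * V1 / V2
C2 = 665 * 41 / 270
C2 = 100.9815 uM

100.9815 uM


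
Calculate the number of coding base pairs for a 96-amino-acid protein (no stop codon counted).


Each amino acid = 1 codon = 3 bp
bp = 96 * 3 = 288 bp

288 bp


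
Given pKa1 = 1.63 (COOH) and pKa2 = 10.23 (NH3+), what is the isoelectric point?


pI = (pKa1 + pKa2) / 2
pI = (1.63 + 10.23) / 2
pI = 5.93

5.93


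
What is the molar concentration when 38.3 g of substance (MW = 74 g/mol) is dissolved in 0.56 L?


C = (mass / MW) / volume
C = (38.3 / 74) / 0.56
C = 0.9242 M

0.9242 M


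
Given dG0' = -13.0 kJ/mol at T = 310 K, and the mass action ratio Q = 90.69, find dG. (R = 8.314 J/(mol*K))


dG = dG0' + RT * ln(Q) / 1000
dG = -13.0 + 8.314 * 310 * ln(90.69) / 1000
dG = -1.3828 kJ/mol

-1.3828 kJ/mol


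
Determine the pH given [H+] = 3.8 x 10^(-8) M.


pH = -log10([H+])
pH = -log10(3.8 x 10^(-8))
pH = 7.4202

7.4202


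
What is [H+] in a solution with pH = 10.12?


[H+] = 10^(-pH)
[H+] = 10^(-10.12)
[H+] = 7.586e-11 M

7.586e-11 M


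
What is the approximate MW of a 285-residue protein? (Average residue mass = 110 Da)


MW = n_residues * 110 Da
MW = 285 * 110
MW = 31350 Da

31350 Da


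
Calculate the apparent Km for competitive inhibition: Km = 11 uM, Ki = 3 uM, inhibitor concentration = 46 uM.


Km_app = Km * (1 + [I]/Ki)
Km_app = 11 * (1 + 46/3)
Km_app = 179.6667 uM

179.6667 uM


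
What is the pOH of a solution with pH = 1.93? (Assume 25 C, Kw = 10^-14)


pOH = 14 - pH
pOH = 14 - 1.93
pOH = 12.07

12.07


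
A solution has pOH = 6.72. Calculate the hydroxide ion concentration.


[OH-] = 10^(-pOH)
[OH-] = 10^(-6.72)
[OH-] = 1.905e-07 M

1.905e-07 M


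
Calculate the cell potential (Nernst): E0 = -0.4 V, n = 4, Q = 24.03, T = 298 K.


E = E0 - (RT/nF) * ln(Q)
E = -0.4 - (8.314 * 298 / (4 * 96485)) * ln(24.03)
E = -0.4204 V

-0.4204 V


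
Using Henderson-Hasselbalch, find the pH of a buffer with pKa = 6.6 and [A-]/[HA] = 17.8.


pH = pKa + log10([A-]/[HA])
pH = 6.6 + log10(17.8)
pH = 7.8504

7.8504


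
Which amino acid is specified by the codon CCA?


Standard genetic code lookup.
Codon CCA -> Pro

Pro


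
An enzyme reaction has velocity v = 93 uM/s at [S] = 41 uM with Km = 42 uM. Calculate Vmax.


Vmax = v * (Km + [S]) / [S]
Vmax = 93 * (42 + 41) / 41
Vmax = 188.2683 uM/s

188.2683 uM/s


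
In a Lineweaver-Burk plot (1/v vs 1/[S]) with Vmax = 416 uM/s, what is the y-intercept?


y-intercept = 1/Vmax
= 1/416
= 0.0024 s/uM

0.0024 s/uM


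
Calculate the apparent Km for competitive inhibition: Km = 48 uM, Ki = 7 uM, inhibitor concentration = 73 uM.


Km_app = Km * (1 + [I]/Ki)
Km_app = 48 * (1 + 73/7)
Km_app = 548.5714 uM

548.5714 uM


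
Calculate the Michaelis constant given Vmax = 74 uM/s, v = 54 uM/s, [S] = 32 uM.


Km = [S] * (Vmax - v) / v
Km = 32 * (74 - 54) / 54
Km = 11.8519 uM

11.8519 uM


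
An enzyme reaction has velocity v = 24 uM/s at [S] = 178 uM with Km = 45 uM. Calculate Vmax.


Vmax = v * (Km + [S]) / [S]
Vmax = 24 * (45 + 178) / 178
Vmax = 30.0674 uM/s

30.0674 uM/s


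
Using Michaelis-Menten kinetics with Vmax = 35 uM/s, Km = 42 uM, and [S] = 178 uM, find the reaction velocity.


v = Vmax * [S] / (Km + [S])
v = 35 * 178 / (42 + 178)
v = 28.3182 uM/s

28.3182 uM/s


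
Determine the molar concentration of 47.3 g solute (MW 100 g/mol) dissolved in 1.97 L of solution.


C = (mass / MW) / volume
C = (47.3 / 100) / 1.97
C = 0.2401 M

0.2401 M


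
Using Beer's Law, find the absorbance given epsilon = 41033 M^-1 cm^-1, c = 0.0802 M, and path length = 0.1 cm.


A = epsilon * c * l
A = 41033 * 0.0802 * 0.1
A = 329.0847

329.0847


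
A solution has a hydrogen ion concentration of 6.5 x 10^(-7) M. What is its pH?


pH = -log10([H+])
pH = -log10(6.5 x 10^(-7))
pH = 6.1871

6.1871


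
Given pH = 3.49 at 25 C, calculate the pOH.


pOH = 14 - pH
pOH = 14 - 3.49
pOH = 10.51

10.51


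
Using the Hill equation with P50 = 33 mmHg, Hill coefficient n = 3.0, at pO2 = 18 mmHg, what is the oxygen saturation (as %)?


Y = pO2^n / (P50^n + pO2^n)
Y = 18^3.0 / (33^3.0 + 18^3.0)
Y = 13.96%

13.96%


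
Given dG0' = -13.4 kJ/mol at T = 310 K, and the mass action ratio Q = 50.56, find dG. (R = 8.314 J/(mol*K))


dG = dG0' + RT * ln(Q) / 1000
dG = -13.4 + 8.314 * 310 * ln(50.56) / 1000
dG = -3.2887 kJ/mol

-3.2887 kJ/mol


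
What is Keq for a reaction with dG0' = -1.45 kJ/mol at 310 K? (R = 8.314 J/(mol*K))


Keq = exp(-dG0 * 1000 / (R * T))
Keq = exp(-(-1.45) * 1000 / (8.314 * 310))
Keq = 1.7552

1.7552


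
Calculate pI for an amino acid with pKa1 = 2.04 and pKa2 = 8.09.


pI = (pKa1 + pKa2) / 2
pI = (2.04 + 8.09) / 2
pI = 5.065

5.065


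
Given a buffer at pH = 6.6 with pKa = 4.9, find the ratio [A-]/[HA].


[A-]/[HA] = 10^(pH - pKa)
= 10^(6.6 - 4.9)
= 50.1187

50.1187


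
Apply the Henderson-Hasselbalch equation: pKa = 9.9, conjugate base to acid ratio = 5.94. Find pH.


pH = pKa + log10([A-]/[HA])
pH = 9.9 + log10(5.94)
pH = 10.6738

10.6738


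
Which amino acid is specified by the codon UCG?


Standard genetic code lookup.
Codon UCG -> Ser

Ser


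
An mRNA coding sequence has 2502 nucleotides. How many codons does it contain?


codons = nucleotides / 3
codons = 2502 / 3 = 834

834


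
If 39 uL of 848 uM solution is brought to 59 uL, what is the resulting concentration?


C2 = C1 * V1 / V2
C2 = 848 * 39 / 59
C2 = 560.5424 uM

560.5424 uM


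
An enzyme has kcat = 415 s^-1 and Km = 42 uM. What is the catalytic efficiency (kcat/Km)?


Catalytic efficiency = kcat / Km
= 415 / 42
= 9.881 uM^-1*s^-1

9.881 uM^-1*s^-1


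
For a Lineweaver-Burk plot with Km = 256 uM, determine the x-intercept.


x-intercept = -1/Km
= -1/256
= -0.0039 1/uM

-0.0039 1/uM


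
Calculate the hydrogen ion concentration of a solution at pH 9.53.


[H+] = 10^(-pH)
[H+] = 10^(-9.53)
[H+] = 2.951e-10 M

2.951e-10 M


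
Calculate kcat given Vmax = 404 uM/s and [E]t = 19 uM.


kcat = Vmax / [E]t
kcat = 404 / 19
kcat = 21.2632 s^-1

21.2632 s^-1


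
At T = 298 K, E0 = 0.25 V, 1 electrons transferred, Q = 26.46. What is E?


E = E0 - (RT/nF) * ln(Q)
E = 0.25 - (8.314 * 298 / (1 * 96485)) * ln(26.46)
E = 0.1659 V

0.1659 V


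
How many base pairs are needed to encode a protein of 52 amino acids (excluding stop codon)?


Each amino acid = 1 codon = 3 bp
bp = 52 * 3 = 156 bp

156 bp


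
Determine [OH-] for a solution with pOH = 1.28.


[OH-] = 10^(-pOH)
[OH-] = 10^(-1.28)
[OH-] = 0.0525 M

0.0525 M


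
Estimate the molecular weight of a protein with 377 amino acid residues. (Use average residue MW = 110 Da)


MW = n_residues * 110 Da
MW = 377 * 110
MW = 41470 Da

41470 Da


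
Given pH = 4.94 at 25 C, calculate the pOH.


pOH = 14 - pH
pOH = 14 - 4.94
pOH = 9.06

9.06


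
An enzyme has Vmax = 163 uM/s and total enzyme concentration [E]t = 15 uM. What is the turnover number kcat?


kcat = Vmax / [E]t
kcat = 163 / 15
kcat = 10.8667 s^-1

10.8667 s^-1
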